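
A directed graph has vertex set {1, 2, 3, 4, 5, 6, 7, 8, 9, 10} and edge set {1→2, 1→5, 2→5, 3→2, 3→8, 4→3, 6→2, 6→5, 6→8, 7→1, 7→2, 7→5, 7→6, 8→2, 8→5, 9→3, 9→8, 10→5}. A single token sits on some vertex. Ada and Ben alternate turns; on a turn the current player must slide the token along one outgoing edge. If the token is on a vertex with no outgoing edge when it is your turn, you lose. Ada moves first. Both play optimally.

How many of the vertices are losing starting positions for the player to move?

Compute win/loss labels from the base case upward. A position with no move is L. Any other position is W if it can reach an L in one move, else L.
Every edge goes from a vertex to one that appears earlier in the order 5, 2, 8, 6, 3, 1, 7, 4, 10, 9, so processing vertices in that order labels each vertex after all of its successors.
5: no outgoing edge → L
2: reaches L-position 5 → W
8: reaches L-position 5 → W
6: reaches L-position 5 → W
3: only reaches 8(W), 2(W), all W → L
1: reaches L-position 5 → W
7: reaches L-position 5 → W
4: reaches L-position 3 → W
10: reaches L-position 5 → W
9: reaches L-position 3 → W
The L vertices are 3, 5; that is 2 in all.

2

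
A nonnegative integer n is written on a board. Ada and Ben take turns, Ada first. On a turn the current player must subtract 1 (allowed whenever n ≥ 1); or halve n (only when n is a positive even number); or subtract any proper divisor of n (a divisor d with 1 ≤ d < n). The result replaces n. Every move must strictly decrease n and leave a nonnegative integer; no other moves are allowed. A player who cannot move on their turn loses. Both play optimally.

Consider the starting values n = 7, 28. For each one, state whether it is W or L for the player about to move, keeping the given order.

7: L, 28: W

Work bottom-up. With no move the player to move loses. Otherwise the position is W if at least one move leads to an L position for the opponent, and L if every move leads to a W.
n=0: no move → L
n=1: reaches L-position 0 → W
n=2: only reaches 1(W), which is W → L
n=3: reaches L-position 2 → W
n=4: reaches L-position 2 → W
n=5: only reaches 4(W), which is W → L
n=6: reaches L-position 5 → W
n=7: only reaches 6(W), which is W → L
n=8: reaches L-position 7 → W
n=9: only reaches 6(W), 8(W), all W → L
n=10: reaches L-position 5 → W
n=11: only reaches 10(W), which is W → L
n=12: reaches L-position 9 → W
n=13: only reaches 12(W), which is W → L
n=14: reaches L-position 7 → W
n=15: only reaches 10(W), 12(W), 14(W), all W → L
n=16: reaches L-position 15 → W
n=17: only reaches 16(W), which is W → L
n=18: reaches L-position 9 → W
n=19: only reaches 18(W), which is W → L
n=20: reaches L-position 15 → W
n=21: only reaches 14(W), 18(W), 20(W), all W → L
n=22: reaches L-position 11 → W
n=23: only reaches 22(W), which is W → L
n=24: reaches L-position 21 → W
n=25: only reaches 20(W), 24(W), all W → L
n=26: reaches L-position 13 → W
n=27: only reaches 18(W), 24(W), 26(W), all W → L
n=28: reaches L-position 21 → W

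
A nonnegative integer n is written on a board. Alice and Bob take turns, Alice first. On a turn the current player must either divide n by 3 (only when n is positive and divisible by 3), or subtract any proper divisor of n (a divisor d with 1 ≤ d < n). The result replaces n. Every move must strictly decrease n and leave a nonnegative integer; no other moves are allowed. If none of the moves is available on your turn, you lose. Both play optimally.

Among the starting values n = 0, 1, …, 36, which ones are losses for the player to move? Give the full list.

Positions with no move are L. A position that does have a move is losing for the player to move precisely when every available move leads to a winning position for the opponent. Fill in the labels:
n=0: no move → L
n=1: no move → L
n=2: W (go to 1, an L position)
n=3: W (go to 1, an L position)
n=4: L (options 2(W), 3(W) are all W)
n=5: W (go to 4, an L position)
n=6: W (go to 4, an L position)
n=7: L (sole option 6(W) is W)
n=8: W (go to 4, an L position)
n=9: L (options 3(W), 6(W), 8(W) are all W)
n=10: W (go to 9, an L position)
n=11: L (sole option 10(W) is W)
n=12: W (go to 4, an L position)
n=13: L (sole option 12(W) is W)
n=14: W (go to 7, an L position)
n=15: L (options 5(W), 10(W), 12(W), 14(W) are all W)
n=16: W (go to 15, an L position)
n=17: L (sole option 16(W) is W)
n=18: W (go to 9, an L position)
n=19: L (sole option 18(W) is W)
n=20: W (go to 15, an L position)
n=21: W (go to 7, an L position)
n=22: W (go to 11, an L position)
n=23: L (sole option 22(W) is W)
n=24: W (go to 23, an L position)
n=25: L (options 20(W), 24(W) are all W)
n=26: W (go to 13, an L position)
n=27: W (go to 9, an L position)
n=28: L (options 14(W), 21(W), 24(W), 26(W), 27(W) are all W)
n=29: W (go to 28, an L position)
n=30: W (go to 15, an L position)
n=31: L (sole option 30(W) is W)
n=32: W (go to 28, an L position)
n=33: W (go to 11, an L position)
n=34: W (go to 17, an L position)
n=35: W (go to 28, an L position)
n=36: L (options 12(W), 18(W), 24(W), 27(W), 30(W), 32(W), 33(W), 34(W), 35(W) are all W)
Reading off the rows marked L gives the requested list; there are 15 such values of n.

0, 1, 4, 7, 9, 11, 13, 15, 17, 19, 23, 25, 28, 31, 36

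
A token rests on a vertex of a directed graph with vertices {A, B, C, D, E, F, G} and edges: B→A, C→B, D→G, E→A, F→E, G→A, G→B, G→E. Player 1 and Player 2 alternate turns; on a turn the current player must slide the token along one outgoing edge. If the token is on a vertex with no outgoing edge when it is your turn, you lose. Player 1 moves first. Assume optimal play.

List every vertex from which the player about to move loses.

A, C, D, F

Build the W/L table. Terminal = L. A non-terminal position is W if it has a move to some L; otherwise it is L.
Every edge goes from a vertex to one that appears earlier in the order A, E, B, G, C, D, F, so processing vertices in that order labels each vertex after all of its successors.
A: no outgoing edge → L
E: →A(L), so W
B: →A(L), so W
G: →A(L), so W
C: →B(W) only, which is W, so L
D: →G(W) only, which is W, so L
F: →E(W) only, which is W, so L
The losing starting vertices are exactly the entries labelled L in this table (4 of them).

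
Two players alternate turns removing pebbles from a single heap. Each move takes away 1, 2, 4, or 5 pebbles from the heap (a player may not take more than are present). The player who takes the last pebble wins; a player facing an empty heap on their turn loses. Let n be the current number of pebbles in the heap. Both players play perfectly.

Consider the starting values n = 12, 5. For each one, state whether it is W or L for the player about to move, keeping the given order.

12: L, 5: W

Positions with no move are L. A position that does have a move is losing for the player to move precisely when every available move leads to a winning position for the opponent. Fill in the labels:
n=0: no move → L
n=1: reaches L-position 0 → W
n=2: reaches L-position 0 → W
n=3: only reaches 2(W), 1(W), all W → L
n=4: reaches L-position 3 → W
n=5: reaches L-position 3 → W
n=6: only reaches 5(W), 4(W), 2(W), 1(W), all W → L
n=7: reaches L-position 6 → W
n=8: reaches L-position 6 → W
n=9: only reaches 8(W), 7(W), 5(W), 4(W), all W → L
n=10: reaches L-position 9 → W
n=11: reaches L-position 9 → W
n=12: only reaches 11(W), 10(W), 8(W), 7(W), all W → L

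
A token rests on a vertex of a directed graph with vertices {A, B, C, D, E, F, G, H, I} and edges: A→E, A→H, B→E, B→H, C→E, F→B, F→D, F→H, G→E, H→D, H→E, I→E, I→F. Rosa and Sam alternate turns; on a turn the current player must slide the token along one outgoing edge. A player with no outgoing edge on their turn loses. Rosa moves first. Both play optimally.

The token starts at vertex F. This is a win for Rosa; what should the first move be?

Move to D.

Use the standard recursion: the mover loses at a terminal position; elsewhere, the mover wins exactly when some move hands the opponent an L position.
Every edge goes from a vertex to one that appears earlier in the order D, E, H, B, F, I, C, A, G, so processing vertices in that order labels each vertex after all of its successors.
D: no outgoing edge → L
E: no outgoing edge → L
H: reaches L-position E → W
B: reaches L-position E → W
F: reaches L-position D → W
I: reaches L-position E → W
C: reaches L-position E → W
A: reaches L-position E → W
G: reaches L-position E → W
From F, the L positions reachable in one move are: D.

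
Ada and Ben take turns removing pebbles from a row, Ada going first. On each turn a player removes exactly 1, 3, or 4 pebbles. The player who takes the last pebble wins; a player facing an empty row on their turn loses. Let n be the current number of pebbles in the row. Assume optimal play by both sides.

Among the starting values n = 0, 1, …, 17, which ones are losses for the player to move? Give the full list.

0, 2, 7, 9, 14, 16

Use the standard recursion: the mover loses at a terminal position; elsewhere, the mover wins exactly when some move hands the opponent an L position.
n=0: no move → L
n=1: reaches L-position 0 → W
n=2: only reaches 1(W), which is W → L
n=3: reaches L-position 2 → W
n=4: reaches L-position 0 → W
n=5: reaches L-position 2 → W
n=6: reaches L-position 2 → W
n=7: only reaches 6(W), 4(W), 3(W), all W → L
n=8: reaches L-position 7 → W
n=9: only reaches 8(W), 6(W), 5(W), all W → L
n=10: reaches L-position 9 → W
n=11: reaches L-position 7 → W
n=12: reaches L-position 9 → W
n=13: reaches L-position 9 → W
n=14: only reaches 13(W), 11(W), 10(W), all W → L
n=15: reaches L-position 14 → W
n=16: only reaches 15(W), 13(W), 12(W), all W → L
n=17: reaches L-position 16 → W
Reading off the rows marked L gives the requested list; there are 6 such values of n.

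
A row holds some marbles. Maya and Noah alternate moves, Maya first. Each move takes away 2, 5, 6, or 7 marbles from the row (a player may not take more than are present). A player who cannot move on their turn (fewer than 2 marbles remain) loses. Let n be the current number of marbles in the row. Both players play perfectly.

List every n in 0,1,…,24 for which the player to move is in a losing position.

Positions with no move are L. A position that does have a move is losing for the player to move precisely when every available move leads to a winning position for the opponent. Fill in the labels:
n=0: no move → L
n=1: no move → L
n=2: can move to 0, which is L ⇒ W
n=3: can move to 1, which is L ⇒ W
n=4: the only move is to 2(W), a W ⇒ L
n=5: can move to 0, which is L ⇒ W
n=6: can move to 4, which is L ⇒ W
n=7: can move to 1, which is L ⇒ W
n=8: can move to 1, which is L ⇒ W
n=9: can move to 4, which is L ⇒ W
n=10: can move to 4, which is L ⇒ W
n=11: can move to 4, which is L ⇒ W
n=12: moves to 10(W), 7(W), 6(W), 5(W); every one is W ⇒ L
n=13: moves to 11(W), 8(W), 7(W), 6(W); every one is W ⇒ L
n=14: can move to 12, which is L ⇒ W
n=15: can move to 13, which is L ⇒ W
n=16: moves to 14(W), 11(W), 10(W), 9(W); every one is W ⇒ L
n=17: can move to 12, which is L ⇒ W
n=18: can move to 16, which is L ⇒ W
n=19: can move to 13, which is L ⇒ W
n=20: can move to 13, which is L ⇒ W
n=21: can move to 16, which is L ⇒ W
n=22: can move to 16, which is L ⇒ W
n=23: can move to 16, which is L ⇒ W
n=24: moves to 22(W), 19(W), 18(W), 17(W); every one is W ⇒ L
Reading off the rows marked L gives the requested list; there are 7 such values of n.

0, 1, 4, 12, 13, 16, 24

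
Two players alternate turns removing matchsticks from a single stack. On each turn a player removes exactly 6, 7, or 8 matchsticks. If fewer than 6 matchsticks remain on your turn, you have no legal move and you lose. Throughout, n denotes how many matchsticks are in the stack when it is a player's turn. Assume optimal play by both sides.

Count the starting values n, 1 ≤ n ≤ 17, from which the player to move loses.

Compute win/loss labels from the base case upward. A position with no move is L. Any other position is W if it can reach an L in one move, else L.
n=0: no move → L
n=1: no move → L
n=2: no move → L
n=3: no move → L
n=4: no move → L
n=5: no move → L
n=6: reaches L-position 0 → W
n=7: reaches L-position 1 → W
n=8: reaches L-position 2 → W
n=9: reaches L-position 3 → W
n=10: reaches L-position 4 → W
n=11: reaches L-position 5 → W
n=12: reaches L-position 5 → W
n=13: reaches L-position 5 → W
n=14: only reaches 8(W), 7(W), 6(W), all W → L
n=15: only reaches 9(W), 8(W), 7(W), all W → L
n=16: only reaches 10(W), 9(W), 8(W), all W → L
n=17: only reaches 11(W), 10(W), 9(W), all W → L
L entries with 1 ≤ n ≤ 17 (n=0 is outside the asked range and is not counted): n = 1, 2, 3, 4, 5, 14, 15, 16, 17; that makes 9.

9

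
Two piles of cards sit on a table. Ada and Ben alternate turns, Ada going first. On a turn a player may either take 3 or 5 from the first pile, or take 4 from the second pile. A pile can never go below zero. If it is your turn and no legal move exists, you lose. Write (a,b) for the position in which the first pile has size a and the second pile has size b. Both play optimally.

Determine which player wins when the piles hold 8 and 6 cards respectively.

Build the W/L table. Terminal = L. A non-terminal position is W if it has a move to some L; otherwise it is L.
No move ever increases a pile, so every position that can arise here has a ≤ 8 and b ≤ 6; it is enough to label the cells with 0 ≤ a ≤ 8 and 0 ≤ b ≤ 6.
Every move lowers a or b (never raises either), so fill the grid row by row in increasing a, and left to right within a row: each cell's successors are then already labelled.
      b=0  b=1  b=2  b=3  b=4  b=5  b=6
a=0:    L    L    L    L    W    W    W
a=1:    L    L    L    L    W    W    W
a=2:    L    L    L    L    W    W    W
a=3:    W    W    W    W    L    L    L
a=4:    W    W    W    W    L    L    L
a=5:    W    W    W    W    L    L    L
a=6:    W    W    W    W    W    W    W
a=7:    W    W    W    W    W    W    W
a=8:    L    L    L    L    W    W    W
Cells with no legal move (terminal, hence L): (0,0), (0,1), (0,2), (0,3), (1,0), (1,1), (1,2), (1,3), (2,0), (2,1), (2,2), (2,3).
The remaining L cells, each justified by listing all of its moves:
(3,4): L (options (0,4)(W), (3,0)(W) are all W)
(3,5): L (options (0,5)(W), (3,1)(W) are all W)
(3,6): L (options (0,6)(W), (3,2)(W) are all W)
(4,4): L (options (1,4)(W), (4,0)(W) are all W)
(4,5): L (options (1,5)(W), (4,1)(W) are all W)
(4,6): L (options (1,6)(W), (4,2)(W) are all W)
(5,4): L (options (2,4)(W), (0,4)(W), (5,0)(W) are all W)
(5,5): L (options (2,5)(W), (0,5)(W), (5,1)(W) are all W)
(5,6): L (options (2,6)(W), (0,6)(W), (5,2)(W) are all W)
(8,0): L (options (5,0)(W), (3,0)(W) are all W)
(8,1): L (options (5,1)(W), (3,1)(W) are all W)
(8,2): L (options (5,2)(W), (3,2)(W) are all W)
(8,3): L (options (5,3)(W), (3,3)(W) are all W)
Every other cell has at least one move into one of the L cells above, so it is W.
The starting position (8,6) is W: Ada should move to (5,6), handing over an L position.

Ada wins.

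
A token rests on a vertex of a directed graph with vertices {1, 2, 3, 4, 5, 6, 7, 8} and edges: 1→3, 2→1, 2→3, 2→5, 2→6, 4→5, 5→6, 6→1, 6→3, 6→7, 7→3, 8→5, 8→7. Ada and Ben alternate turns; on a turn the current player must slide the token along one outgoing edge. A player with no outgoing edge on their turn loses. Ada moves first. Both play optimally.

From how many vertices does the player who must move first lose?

Use the standard recursion: the mover loses at a terminal position; elsewhere, the mover wins exactly when some move hands the opponent an L position.
Every edge goes from a vertex to one that appears earlier in the order 3, 1, 7, 6, 5, 8, 2, 4, so processing vertices in that order labels each vertex after all of its successors.
3: no outgoing edge → L
1: can move to 3, which is L ⇒ W
7: can move to 3, which is L ⇒ W
6: can move to 3, which is L ⇒ W
5: the only move is to 6(W), a W ⇒ L
8: can move to 5, which is L ⇒ W
2: can move to 5, which is L ⇒ W
4: can move to 5, which is L ⇒ W
The L vertices are 3, 5; that is 2 in all.

2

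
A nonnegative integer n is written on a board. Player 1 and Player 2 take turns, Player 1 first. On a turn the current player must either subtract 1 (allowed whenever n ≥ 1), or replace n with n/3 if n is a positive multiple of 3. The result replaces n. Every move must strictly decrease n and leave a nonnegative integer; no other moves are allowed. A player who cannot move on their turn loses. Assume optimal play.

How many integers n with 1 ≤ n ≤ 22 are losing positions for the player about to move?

Label each position W (a win for the player to move) or L (a loss). A position with no legal move is L; any other position is W exactly when some move reaches an L, and L when every move reaches a W.
n=0: no move → L
n=1: →0(L), so W
n=2: →1(W) only, which is W, so L
n=3: →2(L), so W
n=4: →3(W) only, which is W, so L
n=5: →4(L), so W
n=6: →2(L), so W
n=7: →6(W) only, which is W, so L
n=8: →7(L), so W
n=9: →3(W), 8(W) — all W, so L
n=10: →9(L), so W
n=11: →10(W) only, which is W, so L
n=12: →4(L), so W
n=13: →12(W) only, which is W, so L
n=14: →13(L), so W
n=15: →5(W), 14(W) — all W, so L
n=16: →15(L), so W
n=17: →16(W) only, which is W, so L
n=18: →17(L), so W
n=19: →18(W) only, which is W, so L
n=20: →19(L), so W
n=21: →7(L), so W
n=22: →21(W) only, which is W, so L
L entries with 1 ≤ n ≤ 22 (n=0 is outside the asked range and is not counted): n = 2, 4, 7, 9, 11, 13, 15, 17, 19, 22; that makes 10.

10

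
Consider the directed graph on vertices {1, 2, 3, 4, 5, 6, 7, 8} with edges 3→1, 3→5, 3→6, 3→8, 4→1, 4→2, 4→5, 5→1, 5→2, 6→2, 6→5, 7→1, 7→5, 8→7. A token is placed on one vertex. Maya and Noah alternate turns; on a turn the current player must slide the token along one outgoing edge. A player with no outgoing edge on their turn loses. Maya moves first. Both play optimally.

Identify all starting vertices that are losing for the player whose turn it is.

Label each position W (a win for the player to move) or L (a loss). A position with no legal move is L; any other position is W exactly when some move reaches an L, and L when every move reaches a W.
Every edge goes from a vertex to one that appears earlier in the order 1, 2, 5, 7, 4, 8, 6, 3, so processing vertices in that order labels each vertex after all of its successors.
1: no outgoing edge → L
2: no outgoing edge → L
5: can move to 2, which is L ⇒ W
7: can move to 1, which is L ⇒ W
4: can move to 2, which is L ⇒ W
8: the only move is to 7(W), a W ⇒ L
6: can move to 2, which is L ⇒ W
3: can move to 8, which is L ⇒ W
The losing starting vertices are exactly the entries labelled L in this table (3 of them).

1, 2, 8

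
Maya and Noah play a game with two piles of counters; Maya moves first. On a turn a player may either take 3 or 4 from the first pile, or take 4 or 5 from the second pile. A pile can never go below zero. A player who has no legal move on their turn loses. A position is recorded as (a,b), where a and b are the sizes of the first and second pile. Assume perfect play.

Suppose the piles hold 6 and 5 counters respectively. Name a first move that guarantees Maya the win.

Use the standard recursion: the mover loses at a terminal position; elsewhere, the mover wins exactly when some move hands the opponent an L position.
No move ever increases a pile, so every position that can arise here has a ≤ 6 and b ≤ 5; it is enough to label the cells with 0 ≤ a ≤ 6 and 0 ≤ b ≤ 5.
Every move lowers a or b (never raises either), so fill the grid row by row in increasing a, and left to right within a row: each cell's successors are then already labelled.
      b=0  b=1  b=2  b=3  b=4  b=5
a=0:    L    L    L    L    W    W
a=1:    L    L    L    L    W    W
a=2:    L    L    L    L    W    W
a=3:    W    W    W    W    L    L
a=4:    W    W    W    W    L    L
a=5:    W    W    W    W    L    L
a=6:    W    W    W    W    W    W
Cells with no legal move (terminal, hence L): (0,0), (0,1), (0,2), (0,3), (1,0), (1,1), (1,2), (1,3), (2,0), (2,1), (2,2), (2,3).
The remaining L cells, each justified by listing all of its moves:
(3,4): only reaches (0,4)(W), (3,0)(W), all W → L
(3,5): only reaches (0,5)(W), (3,1)(W), (3,0)(W), all W → L
(4,4): only reaches (1,4)(W), (0,4)(W), (4,0)(W), all W → L
(4,5): only reaches (1,5)(W), (0,5)(W), (4,1)(W), (4,0)(W), all W → L
(5,4): only reaches (2,4)(W), (1,4)(W), (5,0)(W), all W → L
(5,5): only reaches (2,5)(W), (1,5)(W), (5,1)(W), (5,0)(W), all W → L
Every other cell has at least one move into one of the L cells above, so it is W.
From (6,5), the L positions reachable in one move are: (3,5).

Move to (3,5).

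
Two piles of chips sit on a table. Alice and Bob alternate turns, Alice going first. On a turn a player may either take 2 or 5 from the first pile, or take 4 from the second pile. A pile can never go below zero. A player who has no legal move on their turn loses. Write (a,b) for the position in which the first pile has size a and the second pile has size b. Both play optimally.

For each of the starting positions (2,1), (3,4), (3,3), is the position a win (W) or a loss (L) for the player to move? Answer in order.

Positions with no move are L. A position that does have a move is losing for the player to move precisely when every available move leads to a winning position for the opponent. Fill in the labels:
No move ever increases a pile, so every position that can arise here has a ≤ 3 and b ≤ 4; it is enough to label the cells with 0 ≤ a ≤ 3 and 0 ≤ b ≤ 4.
Every move lowers a or b (never raises either), so fill the grid row by row in increasing a, and left to right within a row: each cell's successors are then already labelled.
      b=0  b=1  b=2  b=3  b=4
a=0:    L    L    L    L    W
a=1:    L    L    L    L    W
a=2:    W    W    W    W    L
a=3:    W    W    W    W    L
Cells with no legal move (terminal, hence L): (0,0), (0,1), (0,2), (0,3), (1,0), (1,1), (1,2), (1,3).
The remaining L cells, each justified by listing all of its moves:
(2,4): →(0,4)(W), (2,0)(W) — all W, so L
(3,4): →(1,4)(W), (3,0)(W) — all W, so L
Every other cell has at least one move into one of the L cells above, so it is W.
(2,1): the move to (0,1) reaches an L cell, so W
(3,4): one of the L cells justified above, so L
(3,3): the move to (1,3) reaches an L cell, so W

(2,1): W, (3,4): L, (3,3): W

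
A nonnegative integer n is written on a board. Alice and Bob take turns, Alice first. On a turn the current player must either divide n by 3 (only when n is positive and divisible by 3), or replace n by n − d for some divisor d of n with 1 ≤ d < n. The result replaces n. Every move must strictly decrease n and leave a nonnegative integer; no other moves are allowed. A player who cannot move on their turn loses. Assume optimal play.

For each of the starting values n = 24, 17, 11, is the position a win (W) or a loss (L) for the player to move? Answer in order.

Build the W/L table. Terminal = L. A non-terminal position is W if it has a move to some L; otherwise it is L.
n=0: no move → L
n=1: no move → L
n=2: can move to 1, which is L ⇒ W
n=3: can move to 1, which is L ⇒ W
n=4: moves to 2(W), 3(W); every one is W ⇒ L
n=5: can move to 4, which is L ⇒ W
n=6: can move to 4, which is L ⇒ W
n=7: the only move is to 6(W), a W ⇒ L
n=8: can move to 4, which is L ⇒ W
n=9: moves to 3(W), 6(W), 8(W); every one is W ⇒ L
n=10: can move to 9, which is L ⇒ W
n=11: the only move is to 10(W), a W ⇒ L
n=12: can move to 4, which is L ⇒ W
n=13: the only move is to 12(W), a W ⇒ L
n=14: can move to 7, which is L ⇒ W
n=15: moves to 5(W), 10(W), 12(W), 14(W); every one is W ⇒ L
n=16: can move to 15, which is L ⇒ W
n=17: the only move is to 16(W), a W ⇒ L
n=18: can move to 9, which is L ⇒ W
n=19: the only move is to 18(W), a W ⇒ L
n=20: can move to 15, which is L ⇒ W
n=21: can move to 7, which is L ⇒ W
n=22: can move to 11, which is L ⇒ W
n=23: the only move is to 22(W), a W ⇒ L
n=24: can move to 23, which is L ⇒ W

24: W, 17: L, 11: L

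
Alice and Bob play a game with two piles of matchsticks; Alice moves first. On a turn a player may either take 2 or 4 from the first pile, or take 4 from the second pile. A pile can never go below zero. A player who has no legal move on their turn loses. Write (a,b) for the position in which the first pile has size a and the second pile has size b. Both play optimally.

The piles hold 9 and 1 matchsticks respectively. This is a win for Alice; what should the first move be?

Move to (7,1).

Label each position W (a win for the player to move) or L (a loss). A position with no legal move is L; any other position is W exactly when some move reaches an L, and L when every move reaches a W.
No move ever increases a pile, so every position that can arise here has a ≤ 9 and b ≤ 1; it is enough to label the cells with 0 ≤ a ≤ 9 and 0 ≤ b ≤ 1.
Every move lowers a or b (never raises either), so fill the grid row by row in increasing a, and left to right within a row: each cell's successors are then already labelled.
      b=0  b=1
a=0:    L    L
a=1:    L    L
a=2:    W    W
a=3:    W    W
a=4:    W    W
a=5:    W    W
a=6:    L    L
a=7:    L    L
a=8:    W    W
a=9:    W    W
Cells with no legal move (terminal, hence L): (0,0), (0,1), (1,0), (1,1).
The remaining L cells, each justified by listing all of its moves:
(6,0): →(4,0)(W), (2,0)(W) — all W, so L
(6,1): →(4,1)(W), (2,1)(W) — all W, so L
(7,0): →(5,0)(W), (3,0)(W) — all W, so L
(7,1): →(5,1)(W), (3,1)(W) — all W, so L
Every other cell has at least one move into one of the L cells above, so it is W.
From (9,1), the L positions reachable in one move are: (7,1).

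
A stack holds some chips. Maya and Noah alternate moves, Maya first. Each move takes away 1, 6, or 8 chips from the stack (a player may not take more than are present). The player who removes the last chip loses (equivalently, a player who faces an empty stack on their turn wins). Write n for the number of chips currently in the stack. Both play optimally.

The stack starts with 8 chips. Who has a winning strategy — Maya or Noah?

Use the standard recursion: the mover wins at a terminal position; elsewhere, the mover wins exactly when some move hands the opponent an L position.
n=0: no move; the opponent has just taken the last chip and therefore loses → W
n=1: →0(W) only, which is W, so L
n=2: →1(L), so W
n=3: →2(W) only, which is W, so L
n=4: →3(L), so W
n=5: →4(W) only, which is W, so L
n=6: →5(L), so W
n=7: →1(L), so W
n=8: →7(W), 2(W), 0(W) — all W, so L
Every move from 8 reaches a W position, so the mover loses.

Noah wins.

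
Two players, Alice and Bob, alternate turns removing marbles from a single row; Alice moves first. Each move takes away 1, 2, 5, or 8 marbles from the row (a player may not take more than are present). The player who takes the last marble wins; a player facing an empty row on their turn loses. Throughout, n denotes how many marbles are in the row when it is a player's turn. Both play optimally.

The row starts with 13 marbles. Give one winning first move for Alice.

Remove 1, leaving 12.

Compute win/loss labels from the base case upward. A position with no move is L. Any other position is W if it can reach an L in one move, else L.
n=0: no move → L
n=1: reaches L-position 0 → W
n=2: reaches L-position 0 → W
n=3: only reaches 2(W), 1(W), all W → L
n=4: reaches L-position 3 → W
n=5: reaches L-position 3 → W
n=6: only reaches 5(W), 4(W), 1(W), all W → L
n=7: reaches L-position 6 → W
n=8: reaches L-position 6 → W
n=9: only reaches 8(W), 7(W), 4(W), 1(W), all W → L
n=10: reaches L-position 9 → W
n=11: reaches L-position 9 → W
n=12: only reaches 11(W), 10(W), 7(W), 4(W), all W → L
n=13: reaches L-position 12 → W
From 13, the L positions reachable in one move are: 12.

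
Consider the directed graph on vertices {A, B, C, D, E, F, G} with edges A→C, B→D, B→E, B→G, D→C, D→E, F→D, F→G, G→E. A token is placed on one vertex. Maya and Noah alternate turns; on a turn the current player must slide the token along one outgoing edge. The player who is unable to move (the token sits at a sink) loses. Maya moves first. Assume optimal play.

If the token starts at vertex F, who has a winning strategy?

Label each position W (a win for the player to move) or L (a loss). A position with no legal move is L; any other position is W exactly when some move reaches an L, and L when every move reaches a W.
Every edge goes from a vertex to one that appears earlier in the order E, C, D, G, B, A, F, so processing vertices in that order labels each vertex after all of its successors.
E: no outgoing edge → L
C: no outgoing edge → L
D: reaches L-position C → W
G: reaches L-position E → W
B: reaches L-position E → W
A: reaches L-position C → W
F: only reaches G(W), D(W), all W → L
The starting position F is L: whatever Maya does, the opponent receives a W position.

Noah wins.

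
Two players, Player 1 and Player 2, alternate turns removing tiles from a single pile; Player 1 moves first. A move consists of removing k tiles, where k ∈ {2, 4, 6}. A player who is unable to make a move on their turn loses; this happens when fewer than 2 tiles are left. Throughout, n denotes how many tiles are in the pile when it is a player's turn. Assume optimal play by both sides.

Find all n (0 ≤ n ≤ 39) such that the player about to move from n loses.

Classify positions by backward induction: terminal positions (no move available) are L. From any other position, the mover wins iff some move reaches an L.
n=0: no move → L
n=1: no move → L
n=2: →0(L), so W
n=3: →1(L), so W
n=4: →0(L), so W
n=5: →1(L), so W
n=6: →0(L), so W
n=7: →1(L), so W
n=8: →6(W), 4(W), 2(W) — all W, so L
n=9: →7(W), 5(W), 3(W) — all W, so L
n=10: →8(L), so W
n=11: →9(L), so W
n=12: →8(L), so W
n=13: →9(L), so W
n=14: →8(L), so W
n=15: →9(L), so W
n=16: →14(W), 12(W), 10(W) — all W, so L
n=17: →15(W), 13(W), 11(W) — all W, so L
n=18: →16(L), so W
n=19: →17(L), so W
n=20: →16(L), so W
n=21: →17(L), so W
n=22: →16(L), so W
n=23: →17(L), so W
n=24: →22(W), 20(W), 18(W) — all W, so L
n=25: →23(W), 21(W), 19(W) — all W, so L
n=26: →24(L), so W
n=27: →25(L), so W
n=28: →24(L), so W
n=29: →25(L), so W
n=30: →24(L), so W
n=31: →25(L), so W
n=32: →30(W), 28(W), 26(W) — all W, so L
n=33: →31(W), 29(W), 27(W) — all W, so L
n=34: →32(L), so W
n=35: →33(L), so W
n=36: →32(L), so W
n=37: →33(L), so W
n=38: →32(L), so W
n=39: →33(L), so W
Reading off the rows marked L gives the requested list; there are 10 such values of n.

0, 1, 8, 9, 16, 17, 24, 25, 32, 33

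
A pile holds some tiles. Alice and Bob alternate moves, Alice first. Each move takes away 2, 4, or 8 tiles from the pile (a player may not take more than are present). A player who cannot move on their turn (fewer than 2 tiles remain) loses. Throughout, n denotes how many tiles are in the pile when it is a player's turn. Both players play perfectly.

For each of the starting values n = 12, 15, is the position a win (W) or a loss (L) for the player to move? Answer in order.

Positions with no move are L. A position that does have a move is losing for the player to move precisely when every available move leads to a winning position for the opponent. Fill in the labels:
n=0: no move → L
n=1: no move → L
n=2: W (go to 0, an L position)
n=3: W (go to 1, an L position)
n=4: W (go to 0, an L position)
n=5: W (go to 1, an L position)
n=6: L (options 4(W), 2(W) are all W)
n=7: L (options 5(W), 3(W) are all W)
n=8: W (go to 6, an L position)
n=9: W (go to 7, an L position)
n=10: W (go to 6, an L position)
n=11: W (go to 7, an L position)
n=12: L (options 10(W), 8(W), 4(W) are all W)
n=13: L (options 11(W), 9(W), 5(W) are all W)
n=14: W (go to 12, an L position)
n=15: W (go to 13, an L position)

12: L, 15: W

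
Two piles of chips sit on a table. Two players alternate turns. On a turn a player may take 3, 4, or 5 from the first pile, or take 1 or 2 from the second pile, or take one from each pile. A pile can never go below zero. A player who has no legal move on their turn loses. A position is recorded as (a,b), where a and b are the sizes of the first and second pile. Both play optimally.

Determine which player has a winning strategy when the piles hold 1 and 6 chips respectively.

Positions with no move are L. A position that does have a move is losing for the player to move precisely when every available move leads to a winning position for the opponent. Fill in the labels:
No move ever increases a pile, so every position that can arise here has a ≤ 1 and b ≤ 6; it is enough to label the cells with 0 ≤ a ≤ 1 and 0 ≤ b ≤ 6.
Every move lowers a or b (never raises either), so fill the grid row by row in increasing a, and left to right within a row: each cell's successors are then already labelled.
      b=0  b=1  b=2  b=3  b=4  b=5  b=6
a=0:    L    W    W    L    W    W    L
a=1:    L    W    W    L    W    W    L
Cells with no legal move (terminal, hence L): (0,0), (1,0).
The remaining L cells, each justified by listing all of its moves:
(0,3): moves to (0,2)(W), (0,1)(W); every one is W ⇒ L
(0,6): moves to (0,5)(W), (0,4)(W); every one is W ⇒ L
(1,3): moves to (1,2)(W), (1,1)(W), (0,2)(W); every one is W ⇒ L
(1,6): moves to (1,5)(W), (1,4)(W), (0,5)(W); every one is W ⇒ L
Every other cell has at least one move into one of the L cells above, so it is W.
The starting position (1,6) is L: whatever the player to move does, the opponent receives a W position.

The second player wins.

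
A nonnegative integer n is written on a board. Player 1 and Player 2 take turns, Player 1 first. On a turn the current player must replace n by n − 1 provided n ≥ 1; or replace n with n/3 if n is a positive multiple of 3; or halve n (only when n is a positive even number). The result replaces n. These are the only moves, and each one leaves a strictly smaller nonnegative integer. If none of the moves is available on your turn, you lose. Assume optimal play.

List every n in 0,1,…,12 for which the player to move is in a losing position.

0, 2, 5, 7, 9, 11

Use the standard recursion: the mover loses at a terminal position; elsewhere, the mover wins exactly when some move hands the opponent an L position.
n=0: no move → L
n=1: →0(L), so W
n=2: →1(W) only, which is W, so L
n=3: →2(L), so W
n=4: →2(L), so W
n=5: →4(W) only, which is W, so L
n=6: →2(L), so W
n=7: →6(W) only, which is W, so L
n=8: →7(L), so W
n=9: →3(W), 8(W) — all W, so L
n=10: →5(L), so W
n=11: →10(W) only, which is W, so L
n=12: →11(L), so W
The losing starting values of n are exactly the entries labelled L in this table (6 of them).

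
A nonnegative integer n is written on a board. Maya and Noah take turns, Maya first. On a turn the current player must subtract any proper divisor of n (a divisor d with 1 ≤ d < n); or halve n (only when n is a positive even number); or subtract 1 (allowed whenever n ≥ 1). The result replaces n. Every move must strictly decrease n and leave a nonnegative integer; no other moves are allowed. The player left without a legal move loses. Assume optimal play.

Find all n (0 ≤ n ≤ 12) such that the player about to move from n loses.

Use the standard recursion: the mover loses at a terminal position; elsewhere, the mover wins exactly when some move hands the opponent an L position.
n=0: no move → L
n=1: reaches L-position 0 → W
n=2: only reaches 1(W), which is W → L
n=3: reaches L-position 2 → W
n=4: reaches L-position 2 → W
n=5: only reaches 4(W), which is W → L
n=6: reaches L-position 5 → W
n=7: only reaches 6(W), which is W → L
n=8: reaches L-position 7 → W
n=9: only reaches 6(W), 8(W), all W → L
n=10: reaches L-position 5 → W
n=11: only reaches 10(W), which is W → L
n=12: reaches L-position 9 → W
The losing starting values of n are exactly the entries labelled L in this table (6 of them).

0, 2, 5, 7, 9, 11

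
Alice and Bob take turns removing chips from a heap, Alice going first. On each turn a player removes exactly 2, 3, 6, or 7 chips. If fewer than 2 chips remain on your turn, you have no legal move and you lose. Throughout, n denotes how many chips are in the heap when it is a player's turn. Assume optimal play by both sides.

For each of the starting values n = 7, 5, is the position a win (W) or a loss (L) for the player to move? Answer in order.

Positions with no move are L. A position that does have a move is losing for the player to move precisely when every available move leads to a winning position for the opponent. Fill in the labels:
n=0: no move → L
n=1: no move → L
n=2: reaches L-position 0 → W
n=3: reaches L-position 1 → W
n=4: reaches L-position 1 → W
n=5: only reaches 3(W), 2(W), all W → L
n=6: reaches L-position 0 → W
n=7: reaches L-position 5 → W

7: W, 5: L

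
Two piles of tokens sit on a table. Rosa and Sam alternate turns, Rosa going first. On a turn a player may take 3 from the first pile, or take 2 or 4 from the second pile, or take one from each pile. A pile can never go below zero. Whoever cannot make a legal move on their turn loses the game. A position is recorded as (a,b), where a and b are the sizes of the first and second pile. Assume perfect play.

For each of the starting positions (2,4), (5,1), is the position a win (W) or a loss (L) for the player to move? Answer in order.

Use the standard recursion: the mover loses at a terminal position; elsewhere, the mover wins exactly when some move hands the opponent an L position.
No move ever increases a pile, so every position that can arise here has a ≤ 5 and b ≤ 4; it is enough to label the cells with 0 ≤ a ≤ 5 and 0 ≤ b ≤ 4.
Every move lowers a or b (never raises either), so fill the grid row by row in increasing a, and left to right within a row: each cell's successors are then already labelled.
      b=0  b=1  b=2  b=3  b=4
a=0:    L    L    W    W    W
a=1:    L    W    W    L    W
a=2:    L    W    W    L    W
a=3:    W    W    L    L    W
a=4:    W    L    L    W    W
a=5:    W    L    W    W    L
Cells with no legal move (terminal, hence L): (0,0), (0,1), (1,0), (2,0).
The remaining L cells, each justified by listing all of its moves:
(1,3): →(1,1)(W), (0,2)(W) — all W, so L
(2,3): →(2,1)(W), (1,2)(W) — all W, so L
(3,2): →(0,2)(W), (3,0)(W), (2,1)(W) — all W, so L
(3,3): →(0,3)(W), (3,1)(W), (2,2)(W) — all W, so L
(4,1): →(1,1)(W), (3,0)(W) — all W, so L
(4,2): →(1,2)(W), (4,0)(W), (3,1)(W) — all W, so L
(5,1): →(2,1)(W), (4,0)(W) — all W, so L
(5,4): →(2,4)(W), (5,2)(W), (5,0)(W), (4,3)(W) — all W, so L
Every other cell has at least one move into one of the L cells above, so it is W.
(2,4): the move to (2,0) reaches an L cell, so W
(5,1): one of the L cells justified above, so L

(2,4): W, (5,1): L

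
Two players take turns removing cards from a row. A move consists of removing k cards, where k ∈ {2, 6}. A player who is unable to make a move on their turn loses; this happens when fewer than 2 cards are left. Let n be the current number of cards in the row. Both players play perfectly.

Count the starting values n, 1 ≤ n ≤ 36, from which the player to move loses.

18

Classify positions by backward induction: terminal positions (no move available) are L. From any other position, the mover wins iff some move reaches an L.
n=0: no move → L
n=1: no move → L
n=2: reaches L-position 0 → W
n=3: reaches L-position 1 → W
n=4: only reaches 2(W), which is W → L
n=5: only reaches 3(W), which is W → L
n=6: reaches L-position 4 → W
n=7: reaches L-position 5 → W
n=8: only reaches 6(W), 2(W), all W → L
n=9: only reaches 7(W), 3(W), all W → L
n=10: reaches L-position 8 → W
n=11: reaches L-position 9 → W
n=12: only reaches 10(W), 6(W), all W → L
n=13: only reaches 11(W), 7(W), all W → L
n=14: reaches L-position 12 → W
n=15: reaches L-position 13 → W
n=16: only reaches 14(W), 10(W), all W → L
n=17: only reaches 15(W), 11(W), all W → L
n=18: reaches L-position 16 → W
n=19: reaches L-position 17 → W
n=20: only reaches 18(W), 14(W), all W → L
n=21: only reaches 19(W), 15(W), all W → L
n=22: reaches L-position 20 → W
n=23: reaches L-position 21 → W
n=24: only reaches 22(W), 18(W), all W → L
n=25: only reaches 23(W), 19(W), all W → L
n=26: reaches L-position 24 → W
n=27: reaches L-position 25 → W
n=28: only reaches 26(W), 22(W), all W → L
n=29: only reaches 27(W), 23(W), all W → L
n=30: reaches L-position 28 → W
n=31: reaches L-position 29 → W
n=32: only reaches 30(W), 26(W), all W → L
n=33: only reaches 31(W), 27(W), all W → L
n=34: reaches L-position 32 → W
n=35: reaches L-position 33 → W
n=36: only reaches 34(W), 30(W), all W → L
L entries with 1 ≤ n ≤ 36 (n=0 is outside the asked range and is not counted): n = 1, 4, 5, 8, 9, 12, 13, 16, 17, 20, 21, 24, 25, 28, 29, 32, 33, 36; that makes 18.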